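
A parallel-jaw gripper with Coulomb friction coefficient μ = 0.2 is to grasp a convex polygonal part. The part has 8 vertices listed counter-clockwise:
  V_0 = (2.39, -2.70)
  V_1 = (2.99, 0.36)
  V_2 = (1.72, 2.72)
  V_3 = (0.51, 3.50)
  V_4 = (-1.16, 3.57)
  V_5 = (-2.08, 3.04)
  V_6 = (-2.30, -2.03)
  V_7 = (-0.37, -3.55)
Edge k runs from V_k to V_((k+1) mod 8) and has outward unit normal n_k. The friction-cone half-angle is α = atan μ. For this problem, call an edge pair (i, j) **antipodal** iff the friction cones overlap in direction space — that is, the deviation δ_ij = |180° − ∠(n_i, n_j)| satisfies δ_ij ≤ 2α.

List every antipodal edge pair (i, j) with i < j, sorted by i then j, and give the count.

α = atan 0.2 = 11.31°;  2α = 22.62°
n_0 = (+0.9813, -0.1924)
n_1 = (+0.8806, +0.4739)
n_2 = (+0.5418, +0.8405)
n_3 = (+0.0419, +0.9991)
n_4 = (-0.4992, +0.8665)
n_5 = (-0.9991, +0.0434)
n_6 = (-0.6187, -0.7856)
n_7 = (+0.2943, -0.9557)
  (0,1): δ = 140.62°  ·
  (0,2): δ = 111.71°  ·
  (0,3): δ = 81.31°  ·
  (0,4): δ = 48.96°  ·
  (0,5): δ = 8.61°  ✓
  (0,6): δ = 62.87°  ·
  (0,7): δ = 118.21°  ·
  (1,2): δ = 151.09°  ·
  (1,3): δ = 120.69°  ·
  (1,4): δ = 88.34°  ·
  (1,5): δ = 30.77°  ·
  (1,6): δ = 23.49°  ·
  (1,7): δ = 78.83°  ·
  (2,3): δ = 149.59°  ·
  (2,4): δ = 117.25°  ·
  (2,5): δ = 59.68°  ·
  (2,6): δ = 5.42°  ✓
  (2,7): δ = 49.92°  ·
  (3,4): δ = 147.65°  ·
  (3,5): δ = 90.08°  ·
  (3,6): δ = 35.82°  ·
  (3,7): δ = 19.52°  ✓
  (4,5): δ = 122.43°  ·
  (4,6): δ = 68.17°  ·
  (4,7): δ = 12.83°  ✓
  (5,6): δ = 125.74°  ·
  (5,7): δ = 70.40°  ·
  (6,7): δ = 124.66°  ·
antipodal pairs: 4

count = 4; pairs: (0,5), (2,6), (3,7), (4,7)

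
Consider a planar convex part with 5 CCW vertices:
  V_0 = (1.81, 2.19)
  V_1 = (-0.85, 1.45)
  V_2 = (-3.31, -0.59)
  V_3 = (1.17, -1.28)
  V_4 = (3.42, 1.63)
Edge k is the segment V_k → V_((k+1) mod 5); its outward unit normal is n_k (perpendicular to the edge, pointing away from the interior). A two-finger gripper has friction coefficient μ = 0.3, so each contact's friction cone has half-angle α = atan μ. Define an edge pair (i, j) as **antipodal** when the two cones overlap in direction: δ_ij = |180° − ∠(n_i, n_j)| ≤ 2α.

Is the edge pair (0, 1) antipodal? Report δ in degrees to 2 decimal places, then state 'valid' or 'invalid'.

δ = 155.88°, invalid

α = atan 0.3 = 16.70°;  2α = 33.40°
edge 0: e_0 = (-2.66, -0.74);  n_0 = (-0.2680, +0.9634)
edge 1: e_1 = (-2.46, -2.04);  n_1 = (-0.6383, +0.7698)
∠(n_0, n_1) = 24.12°
δ = |180° − 24.12°| = 155.88°
155.88° > 2α = 33.40°  →  invalid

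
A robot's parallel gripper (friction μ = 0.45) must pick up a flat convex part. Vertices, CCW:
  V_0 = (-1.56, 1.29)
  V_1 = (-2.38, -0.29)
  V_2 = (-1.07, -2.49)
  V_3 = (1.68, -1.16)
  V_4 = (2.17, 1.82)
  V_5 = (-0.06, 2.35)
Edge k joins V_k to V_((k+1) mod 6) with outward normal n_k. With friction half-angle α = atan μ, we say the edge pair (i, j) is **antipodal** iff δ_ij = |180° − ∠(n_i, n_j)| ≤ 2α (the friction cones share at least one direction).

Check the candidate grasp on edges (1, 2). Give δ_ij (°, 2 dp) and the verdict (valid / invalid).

α = atan 0.45 = 24.23°;  2α = 48.46°
edge 1: e_1 = (+1.31, -2.20);  n_1 = (-0.8592, -0.5116)
edge 2: e_2 = (+2.75, +1.33);  n_2 = (+0.4354, -0.9002)
∠(n_1, n_2) = 85.04°
δ = |180° − 85.04°| = 94.96°
94.96° > 2α = 48.46°  →  invalid

δ = 94.96°, invalid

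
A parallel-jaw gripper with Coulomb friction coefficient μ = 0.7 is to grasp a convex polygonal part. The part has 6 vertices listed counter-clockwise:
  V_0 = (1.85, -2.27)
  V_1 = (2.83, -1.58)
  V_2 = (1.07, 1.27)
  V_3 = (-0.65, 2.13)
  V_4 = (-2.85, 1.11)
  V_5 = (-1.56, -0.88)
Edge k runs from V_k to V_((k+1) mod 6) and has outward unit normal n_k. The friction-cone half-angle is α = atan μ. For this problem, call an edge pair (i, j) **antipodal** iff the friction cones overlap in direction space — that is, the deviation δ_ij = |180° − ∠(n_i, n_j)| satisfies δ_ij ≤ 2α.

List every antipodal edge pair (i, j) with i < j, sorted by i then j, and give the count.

count = 7; pairs: (0,2), (0,3), (1,4), (1,5), (2,4), (2,5), (3,5)

α = atan 0.7 = 34.99°;  2α = 69.98°
n_0 = (+0.5757, -0.8177)
n_1 = (+0.8508, +0.5254)
n_2 = (+0.4472, +0.8944)
n_3 = (-0.4206, +0.9072)
n_4 = (-0.8391, -0.5440)
n_5 = (-0.3775, -0.9260)
  (0,1): δ = 93.45°  ·
  (0,2): δ = 61.71°  ✓
  (0,3): δ = 10.27°  ✓
  (0,4): δ = 87.80°  ·
  (0,5): δ = 122.67°  ·
  (1,2): δ = 148.26°  ·
  (1,3): δ = 96.82°  ·
  (1,4): δ = 1.26°  ✓
  (1,5): δ = 36.13°  ✓
  (2,3): δ = 128.56°  ·
  (2,4): δ = 30.48°  ✓
  (2,5): δ = 4.39°  ✓
  (3,4): δ = 81.92°  ·
  (3,5): δ = 47.05°  ✓
  (4,5): δ = 145.13°  ·
antipodal pairs: 7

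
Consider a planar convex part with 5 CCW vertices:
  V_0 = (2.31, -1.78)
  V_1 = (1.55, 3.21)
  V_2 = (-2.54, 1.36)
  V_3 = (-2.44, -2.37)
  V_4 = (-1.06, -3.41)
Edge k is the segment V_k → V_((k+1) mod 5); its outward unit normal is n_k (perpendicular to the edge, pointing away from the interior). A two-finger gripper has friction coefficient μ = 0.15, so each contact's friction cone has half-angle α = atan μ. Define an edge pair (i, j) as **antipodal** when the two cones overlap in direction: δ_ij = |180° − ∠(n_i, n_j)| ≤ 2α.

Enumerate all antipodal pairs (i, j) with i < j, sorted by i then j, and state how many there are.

α = atan 0.15 = 8.53°;  2α = 17.06°
n_0 = (+0.9886, +0.1506)
n_1 = (-0.4121, +0.9111)
n_2 = (-0.9996, -0.0268)
n_3 = (-0.6019, -0.7986)
n_4 = (+0.4354, -0.9002)
  (0,1): δ = 74.32°  ·
  (0,2): δ = 7.12°  ✓
  (0,3): δ = 44.34°  ·
  (0,4): δ = 107.15°  ·
  (1,2): δ = 112.80°  ·
  (1,3): δ = 61.34°  ·
  (1,4): δ = 1.47°  ✓
  (2,3): δ = 128.54°  ·
  (2,4): δ = 65.72°  ·
  (3,4): δ = 117.19°  ·
antipodal pairs: 2

count = 2; pairs: (0,2), (1,4)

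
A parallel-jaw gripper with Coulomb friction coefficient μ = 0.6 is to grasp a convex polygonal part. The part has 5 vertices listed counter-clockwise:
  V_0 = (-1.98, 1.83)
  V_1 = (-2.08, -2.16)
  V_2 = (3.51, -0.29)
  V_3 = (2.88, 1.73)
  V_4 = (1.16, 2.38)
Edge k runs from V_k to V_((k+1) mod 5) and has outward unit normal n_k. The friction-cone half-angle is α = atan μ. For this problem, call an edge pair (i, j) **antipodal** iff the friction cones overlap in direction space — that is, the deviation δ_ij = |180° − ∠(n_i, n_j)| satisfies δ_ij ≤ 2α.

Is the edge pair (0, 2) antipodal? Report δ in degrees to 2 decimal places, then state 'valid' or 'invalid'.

δ = 18.76°, valid

α = atan 0.6 = 30.96°;  2α = 61.93°
edge 0: e_0 = (-0.10, -3.99);  n_0 = (-0.9997, +0.0251)
edge 2: e_2 = (-0.63, +2.02);  n_2 = (+0.9546, +0.2977)
∠(n_0, n_2) = 161.24°
δ = |180° − 161.24°| = 18.76°
18.76° ≤ 2α = 61.93°  →  valid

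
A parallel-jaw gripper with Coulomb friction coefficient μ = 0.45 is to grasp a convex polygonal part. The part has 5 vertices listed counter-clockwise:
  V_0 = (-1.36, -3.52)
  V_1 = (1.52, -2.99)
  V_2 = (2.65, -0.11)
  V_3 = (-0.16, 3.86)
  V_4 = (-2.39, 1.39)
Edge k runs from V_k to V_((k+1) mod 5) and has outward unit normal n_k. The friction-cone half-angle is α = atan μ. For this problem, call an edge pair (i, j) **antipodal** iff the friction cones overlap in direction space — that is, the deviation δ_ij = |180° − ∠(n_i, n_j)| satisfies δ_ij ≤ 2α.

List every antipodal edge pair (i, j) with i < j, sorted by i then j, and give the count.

count = 4; pairs: (0,3), (1,3), (1,4), (2,4)

α = atan 0.45 = 24.23°;  2α = 48.46°
n_0 = (+0.1810, -0.9835)
n_1 = (+0.9309, -0.3653)
n_2 = (+0.8162, +0.5777)
n_3 = (-0.7422, +0.6701)
n_4 = (-0.9787, -0.2053)
  (0,1): δ = 121.85°  ·
  (0,2): δ = 65.14°  ·
  (0,3): δ = 37.50°  ✓
  (0,4): δ = 91.42°  ·
  (1,2): δ = 123.29°  ·
  (1,3): δ = 20.65°  ✓
  (1,4): δ = 33.27°  ✓
  (2,3): δ = 77.37°  ·
  (2,4): δ = 23.44°  ✓
  (3,4): δ = 126.08°  ·
antipodal pairs: 4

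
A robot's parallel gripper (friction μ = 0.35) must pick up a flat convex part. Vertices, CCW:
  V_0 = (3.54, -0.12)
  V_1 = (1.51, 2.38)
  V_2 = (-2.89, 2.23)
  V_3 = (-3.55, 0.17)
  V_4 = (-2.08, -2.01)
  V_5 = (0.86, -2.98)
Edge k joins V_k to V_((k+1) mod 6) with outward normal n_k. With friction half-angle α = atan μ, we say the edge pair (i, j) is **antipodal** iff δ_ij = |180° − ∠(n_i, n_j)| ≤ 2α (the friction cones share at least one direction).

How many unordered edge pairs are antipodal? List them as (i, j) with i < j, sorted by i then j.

α = atan 0.35 = 19.29°;  2α = 38.58°
n_0 = (+0.7763, +0.6304)
n_1 = (-0.0341, +0.9994)
n_2 = (-0.9523, +0.3051)
n_3 = (-0.8291, -0.5591)
n_4 = (-0.3133, -0.9496)
n_5 = (+0.7297, -0.6838)
  (0,1): δ = 127.12°  ·
  (0,2): δ = 56.84°  ·
  (0,3): δ = 5.08°  ✓
  (0,4): δ = 32.66°  ✓
  (0,5): δ = 97.78°  ·
  (1,2): δ = 109.72°  ·
  (1,3): δ = 57.96°  ·
  (1,4): δ = 20.21°  ✓
  (1,5): δ = 44.91°  ·
  (2,3): δ = 128.24°  ·
  (2,4): δ = 90.49°  ·
  (2,5): δ = 25.37°  ✓
  (3,4): δ = 142.25°  ·
  (3,5): δ = 77.13°  ·
  (4,5): δ = 114.88°  ·
antipodal pairs: 4

count = 4; pairs: (0,3), (0,4), (1,4), (2,5)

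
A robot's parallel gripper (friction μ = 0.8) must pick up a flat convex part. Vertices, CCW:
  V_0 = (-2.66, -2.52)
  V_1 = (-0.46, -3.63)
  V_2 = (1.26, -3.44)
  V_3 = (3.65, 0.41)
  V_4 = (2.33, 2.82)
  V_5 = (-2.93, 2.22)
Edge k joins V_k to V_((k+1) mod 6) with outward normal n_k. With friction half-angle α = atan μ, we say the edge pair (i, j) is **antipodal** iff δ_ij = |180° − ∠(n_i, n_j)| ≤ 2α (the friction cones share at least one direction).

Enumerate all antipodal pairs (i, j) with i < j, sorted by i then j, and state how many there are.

α = atan 0.8 = 38.66°;  2α = 77.32°
n_0 = (-0.4505, -0.8928)
n_1 = (+0.1098, -0.9940)
n_2 = (+0.8496, -0.5274)
n_3 = (+0.8771, +0.4804)
n_4 = (-0.1133, +0.9936)
n_5 = (-0.9984, -0.0569)
  (0,1): δ = 146.92°  ·
  (0,2): δ = 95.06°  ·
  (0,3): δ = 34.52°  ✓
  (0,4): δ = 33.28°  ✓
  (0,5): δ = 120.03°  ·
  (1,2): δ = 128.13°  ·
  (1,3): δ = 67.59°  ✓
  (1,4): δ = 0.20°  ✓
  (1,5): δ = 86.96°  ·
  (2,3): δ = 119.46°  ·
  (2,4): δ = 51.66°  ✓
  (2,5): δ = 35.09°  ✓
  (3,4): δ = 112.20°  ·
  (3,5): δ = 25.45°  ✓
  (4,5): δ = 93.25°  ·
antipodal pairs: 7

count = 7; pairs: (0,3), (0,4), (1,3), (1,4), (2,4), (2,5), (3,5)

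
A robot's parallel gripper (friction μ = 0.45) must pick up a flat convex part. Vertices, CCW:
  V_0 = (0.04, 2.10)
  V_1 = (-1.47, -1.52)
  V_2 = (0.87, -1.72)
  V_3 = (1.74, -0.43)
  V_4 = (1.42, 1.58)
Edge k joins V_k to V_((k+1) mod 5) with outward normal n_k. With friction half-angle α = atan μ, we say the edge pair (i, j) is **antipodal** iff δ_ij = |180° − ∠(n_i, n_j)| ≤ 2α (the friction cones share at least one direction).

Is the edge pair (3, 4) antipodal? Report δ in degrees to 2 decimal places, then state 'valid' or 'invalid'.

δ = 119.69°, invalid

α = atan 0.45 = 24.23°;  2α = 48.46°
edge 3: e_3 = (-0.32, +2.01);  n_3 = (+0.9876, +0.1572)
edge 4: e_4 = (-1.38, +0.52);  n_4 = (+0.3526, +0.9358)
∠(n_3, n_4) = 60.31°
δ = |180° − 60.31°| = 119.69°
119.69° > 2α = 48.46°  →  invalid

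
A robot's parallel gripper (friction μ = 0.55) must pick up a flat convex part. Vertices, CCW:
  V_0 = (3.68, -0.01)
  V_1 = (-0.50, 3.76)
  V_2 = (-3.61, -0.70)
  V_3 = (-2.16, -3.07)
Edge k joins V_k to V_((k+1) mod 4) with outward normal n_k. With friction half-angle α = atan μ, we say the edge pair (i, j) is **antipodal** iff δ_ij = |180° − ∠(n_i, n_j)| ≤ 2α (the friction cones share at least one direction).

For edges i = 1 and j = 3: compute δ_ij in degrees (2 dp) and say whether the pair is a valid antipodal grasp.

δ = 27.46°, valid

α = atan 0.55 = 28.81°;  2α = 57.62°
edge 1: e_1 = (-3.11, -4.46);  n_1 = (-0.8203, +0.5720)
edge 3: e_3 = (+5.84, +3.06);  n_3 = (+0.4641, -0.8858)
∠(n_1, n_3) = 152.54°
δ = |180° − 152.54°| = 27.46°
27.46° ≤ 2α = 57.62°  →  valid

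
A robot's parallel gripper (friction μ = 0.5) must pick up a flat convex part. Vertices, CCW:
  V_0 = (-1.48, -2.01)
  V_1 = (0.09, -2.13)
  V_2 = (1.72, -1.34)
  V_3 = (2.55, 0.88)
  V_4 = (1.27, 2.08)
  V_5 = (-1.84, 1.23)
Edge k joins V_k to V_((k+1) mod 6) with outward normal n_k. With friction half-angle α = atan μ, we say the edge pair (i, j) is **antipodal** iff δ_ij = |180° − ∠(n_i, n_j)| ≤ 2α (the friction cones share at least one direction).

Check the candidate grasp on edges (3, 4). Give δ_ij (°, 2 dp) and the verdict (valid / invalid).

α = atan 0.5 = 26.57°;  2α = 53.13°
edge 3: e_3 = (-1.28, +1.20);  n_3 = (+0.6839, +0.7295)
edge 4: e_4 = (-3.11, -0.85);  n_4 = (-0.2636, +0.9646)
∠(n_3, n_4) = 58.44°
δ = |180° − 58.44°| = 121.56°
121.56° > 2α = 53.13°  →  invalid

δ = 121.56°, invalid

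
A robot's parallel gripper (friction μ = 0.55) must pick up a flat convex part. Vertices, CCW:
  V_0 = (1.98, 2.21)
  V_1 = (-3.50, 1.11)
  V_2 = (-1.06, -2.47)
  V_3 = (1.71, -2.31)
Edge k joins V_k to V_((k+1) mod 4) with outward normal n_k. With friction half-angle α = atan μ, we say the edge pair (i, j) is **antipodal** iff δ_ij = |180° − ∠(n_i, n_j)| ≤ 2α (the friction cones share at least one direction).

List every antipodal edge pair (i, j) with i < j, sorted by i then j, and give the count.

count = 2; pairs: (0,2), (1,3)

α = atan 0.55 = 28.81°;  2α = 57.62°
n_0 = (-0.1968, +0.9804)
n_1 = (-0.8263, -0.5632)
n_2 = (+0.0577, -0.9983)
n_3 = (+0.9982, -0.0596)
  (0,1): δ = 67.07°  ·
  (0,2): δ = 8.04°  ✓
  (0,3): δ = 75.23°  ·
  (1,2): δ = 120.97°  ·
  (1,3): δ = 37.70°  ✓
  (2,3): δ = 96.72°  ·
antipodal pairs: 2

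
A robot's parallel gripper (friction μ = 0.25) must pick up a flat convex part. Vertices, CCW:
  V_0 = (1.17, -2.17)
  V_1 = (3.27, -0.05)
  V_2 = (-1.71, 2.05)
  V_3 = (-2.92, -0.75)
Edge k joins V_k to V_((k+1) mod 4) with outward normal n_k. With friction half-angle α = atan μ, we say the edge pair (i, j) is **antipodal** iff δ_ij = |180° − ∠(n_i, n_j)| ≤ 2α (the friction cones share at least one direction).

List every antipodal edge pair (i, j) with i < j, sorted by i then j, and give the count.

count = 2; pairs: (0,2), (1,3)

α = atan 0.25 = 14.04°;  2α = 28.07°
n_0 = (+0.7105, -0.7037)
n_1 = (+0.3886, +0.9214)
n_2 = (-0.9180, +0.3967)
n_3 = (-0.3280, -0.9447)
  (0,1): δ = 68.14°  ·
  (0,2): δ = 21.36°  ✓
  (0,3): δ = 115.58°  ·
  (1,2): δ = 90.51°  ·
  (1,3): δ = 3.72°  ✓
  (2,3): δ = 85.78°  ·
antipodal pairs: 2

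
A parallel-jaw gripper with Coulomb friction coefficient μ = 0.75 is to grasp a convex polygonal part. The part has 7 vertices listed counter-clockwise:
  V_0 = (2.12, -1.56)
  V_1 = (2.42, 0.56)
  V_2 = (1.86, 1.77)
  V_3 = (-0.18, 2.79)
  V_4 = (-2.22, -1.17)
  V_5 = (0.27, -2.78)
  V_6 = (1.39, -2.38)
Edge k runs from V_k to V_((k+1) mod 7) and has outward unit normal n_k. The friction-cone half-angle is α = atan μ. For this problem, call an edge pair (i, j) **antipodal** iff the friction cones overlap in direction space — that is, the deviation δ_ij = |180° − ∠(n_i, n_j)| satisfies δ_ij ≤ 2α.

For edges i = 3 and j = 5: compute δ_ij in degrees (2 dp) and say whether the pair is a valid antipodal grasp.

α = atan 0.75 = 36.87°;  2α = 73.74°
edge 3: e_3 = (-2.04, -3.96);  n_3 = (-0.8890, +0.4580)
edge 5: e_5 = (+1.12, +0.40);  n_5 = (+0.3363, -0.9417)
∠(n_3, n_5) = 136.91°
δ = |180° − 136.91°| = 43.09°
43.09° ≤ 2α = 73.74°  →  valid

δ = 43.09°, valid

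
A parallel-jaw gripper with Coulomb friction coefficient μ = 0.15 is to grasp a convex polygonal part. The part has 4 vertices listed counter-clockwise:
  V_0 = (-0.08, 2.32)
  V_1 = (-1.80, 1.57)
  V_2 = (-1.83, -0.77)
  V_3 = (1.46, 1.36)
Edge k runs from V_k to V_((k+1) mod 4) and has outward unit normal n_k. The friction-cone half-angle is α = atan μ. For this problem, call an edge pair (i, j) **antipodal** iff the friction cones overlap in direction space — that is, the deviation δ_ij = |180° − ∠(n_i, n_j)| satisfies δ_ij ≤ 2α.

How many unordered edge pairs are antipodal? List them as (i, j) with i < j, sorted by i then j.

α = atan 0.15 = 8.53°;  2α = 17.06°
n_0 = (-0.3997, +0.9166)
n_1 = (-0.9999, +0.0128)
n_2 = (+0.5435, -0.8394)
n_3 = (+0.5290, +0.8486)
  (0,1): δ = 114.29°  ·
  (0,2): δ = 9.36°  ✓
  (0,3): δ = 124.50°  ·
  (1,2): δ = 56.35°  ·
  (1,3): δ = 58.80°  ·
  (2,3): δ = 64.86°  ·
antipodal pairs: 1

count = 1; pairs: (0,2)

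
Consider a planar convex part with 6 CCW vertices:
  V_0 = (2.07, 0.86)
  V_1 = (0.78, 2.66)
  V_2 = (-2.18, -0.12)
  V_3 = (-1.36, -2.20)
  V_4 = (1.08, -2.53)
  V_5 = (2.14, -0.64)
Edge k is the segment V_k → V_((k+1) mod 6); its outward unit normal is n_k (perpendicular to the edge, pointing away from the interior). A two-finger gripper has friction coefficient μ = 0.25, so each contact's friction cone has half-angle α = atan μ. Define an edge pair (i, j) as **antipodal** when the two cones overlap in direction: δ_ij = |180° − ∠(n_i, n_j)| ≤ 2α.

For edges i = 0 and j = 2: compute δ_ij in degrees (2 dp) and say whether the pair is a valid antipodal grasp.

δ = 14.11°, valid

α = atan 0.25 = 14.04°;  2α = 28.07°
edge 0: e_0 = (-1.29, +1.80);  n_0 = (+0.8128, +0.5825)
edge 2: e_2 = (+0.82, -2.08);  n_2 = (-0.9303, -0.3668)
∠(n_0, n_2) = 165.89°
δ = |180° − 165.89°| = 14.11°
14.11° ≤ 2α = 28.07°  →  valid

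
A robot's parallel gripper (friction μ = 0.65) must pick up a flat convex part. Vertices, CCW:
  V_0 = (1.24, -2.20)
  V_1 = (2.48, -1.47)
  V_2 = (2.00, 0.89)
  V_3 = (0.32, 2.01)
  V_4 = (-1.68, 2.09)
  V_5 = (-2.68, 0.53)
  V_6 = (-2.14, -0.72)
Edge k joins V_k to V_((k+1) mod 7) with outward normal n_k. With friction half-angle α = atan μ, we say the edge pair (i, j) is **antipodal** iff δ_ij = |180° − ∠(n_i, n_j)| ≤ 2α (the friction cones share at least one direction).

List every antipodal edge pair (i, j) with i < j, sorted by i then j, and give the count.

α = atan 0.65 = 33.02°;  2α = 66.05°
n_0 = (+0.5073, -0.8618)
n_1 = (+0.9799, +0.1993)
n_2 = (+0.5547, +0.8321)
n_3 = (+0.0400, +0.9992)
n_4 = (-0.8419, +0.5397)
n_5 = (-0.9180, -0.3966)
n_6 = (-0.4011, -0.9160)
  (0,1): δ = 108.99°  ·
  (0,2): δ = 64.18°  ✓
  (0,3): δ = 32.78°  ✓
  (0,4): δ = 26.85°  ✓
  (0,5): δ = 82.88°  ·
  (0,6): δ = 125.87°  ·
  (1,2): δ = 135.19°  ·
  (1,3): δ = 103.79°  ·
  (1,4): δ = 44.16°  ✓
  (1,5): δ = 11.87°  ✓
  (1,6): δ = 54.86°  ✓
  (2,3): δ = 148.60°  ·
  (2,4): δ = 88.97°  ·
  (2,5): δ = 32.95°  ✓
  (2,6): δ = 10.04°  ✓
  (3,4): δ = 120.37°  ·
  (3,5): δ = 64.35°  ✓
  (3,6): δ = 21.36°  ✓
  (4,5): δ = 123.97°  ·
  (4,6): δ = 80.99°  ·
  (5,6): δ = 137.01°  ·
antipodal pairs: 10

count = 10; pairs: (0,2), (0,3), (0,4), (1,4), (1,5), (1,6), (2,5), (2,6), (3,5), (3,6)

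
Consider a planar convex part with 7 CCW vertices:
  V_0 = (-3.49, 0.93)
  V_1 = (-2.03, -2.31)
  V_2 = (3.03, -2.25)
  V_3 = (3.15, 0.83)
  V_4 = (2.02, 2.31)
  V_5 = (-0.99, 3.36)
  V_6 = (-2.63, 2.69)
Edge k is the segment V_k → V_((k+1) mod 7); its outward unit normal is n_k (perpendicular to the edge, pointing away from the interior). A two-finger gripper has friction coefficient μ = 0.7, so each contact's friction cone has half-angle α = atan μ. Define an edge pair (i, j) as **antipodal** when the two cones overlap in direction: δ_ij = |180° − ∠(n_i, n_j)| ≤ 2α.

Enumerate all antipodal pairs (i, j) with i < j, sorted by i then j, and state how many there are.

α = atan 0.7 = 34.99°;  2α = 69.98°
n_0 = (-0.9117, -0.4108)
n_1 = (+0.0119, -0.9999)
n_2 = (+0.9992, -0.0389)
n_3 = (+0.7948, +0.6069)
n_4 = (+0.3294, +0.9442)
n_5 = (-0.3782, +0.9257)
n_6 = (-0.8985, +0.4390)
  (0,1): δ = 113.58°  ·
  (0,2): δ = 26.49°  ✓
  (0,3): δ = 13.11°  ✓
  (0,4): δ = 46.51°  ✓
  (0,5): δ = 87.96°  ·
  (0,6): δ = 129.70°  ·
  (1,2): δ = 92.91°  ·
  (1,3): δ = 53.32°  ✓
  (1,4): δ = 19.91°  ✓
  (1,5): δ = 21.54°  ✓
  (1,6): δ = 63.28°  ✓
  (2,3): δ = 140.41°  ·
  (2,4): δ = 107.00°  ·
  (2,5): δ = 65.55°  ✓
  (2,6): δ = 23.81°  ✓
  (3,4): δ = 146.59°  ·
  (3,5): δ = 105.14°  ·
  (3,6): δ = 63.40°  ✓
  (4,5): δ = 138.55°  ·
  (4,6): δ = 96.81°  ·
  (5,6): δ = 138.26°  ·
antipodal pairs: 10

count = 10; pairs: (0,2), (0,3), (0,4), (1,3), (1,4), (1,5), (1,6), (2,5), (2,6), (3,6)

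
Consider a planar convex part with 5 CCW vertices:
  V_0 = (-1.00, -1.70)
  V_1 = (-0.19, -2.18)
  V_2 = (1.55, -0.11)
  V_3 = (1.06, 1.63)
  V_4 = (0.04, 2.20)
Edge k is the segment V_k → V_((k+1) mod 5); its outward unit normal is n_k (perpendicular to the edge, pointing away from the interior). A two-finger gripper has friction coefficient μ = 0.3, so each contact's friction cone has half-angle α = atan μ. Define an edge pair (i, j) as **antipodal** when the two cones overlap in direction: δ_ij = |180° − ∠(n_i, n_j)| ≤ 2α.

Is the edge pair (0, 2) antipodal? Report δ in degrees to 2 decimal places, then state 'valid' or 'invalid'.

δ = 43.62°, invalid

α = atan 0.3 = 16.70°;  2α = 33.40°
edge 0: e_0 = (+0.81, -0.48);  n_0 = (-0.5098, -0.8603)
edge 2: e_2 = (-0.49, +1.74);  n_2 = (+0.9626, +0.2711)
∠(n_0, n_2) = 136.38°
δ = |180° − 136.38°| = 43.62°
43.62° > 2α = 33.40°  →  invalid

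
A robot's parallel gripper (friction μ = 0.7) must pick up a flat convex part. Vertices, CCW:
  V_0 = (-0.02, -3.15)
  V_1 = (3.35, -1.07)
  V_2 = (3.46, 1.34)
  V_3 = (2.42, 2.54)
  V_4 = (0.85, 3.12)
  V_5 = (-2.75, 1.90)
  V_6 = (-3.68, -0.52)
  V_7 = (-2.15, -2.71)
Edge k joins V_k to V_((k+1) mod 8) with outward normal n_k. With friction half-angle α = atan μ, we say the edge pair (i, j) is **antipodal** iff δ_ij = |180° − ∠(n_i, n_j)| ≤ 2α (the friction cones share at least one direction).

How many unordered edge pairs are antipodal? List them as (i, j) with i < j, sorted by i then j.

count = 12; pairs: (0,3), (0,4), (0,5), (1,4), (1,5), (1,6), (2,5), (2,6), (2,7), (3,6), (3,7), (4,7)

α = atan 0.7 = 34.99°;  2α = 69.98°
n_0 = (+0.5252, -0.8510)
n_1 = (+0.9990, -0.0456)
n_2 = (+0.7557, +0.6549)
n_3 = (+0.3465, +0.9380)
n_4 = (-0.3210, +0.9471)
n_5 = (-0.9334, +0.3587)
n_6 = (-0.8198, -0.5727)
n_7 = (-0.2023, -0.9793)
  (0,1): δ = 124.30°  ·
  (0,2): δ = 80.77°  ·
  (0,3): δ = 51.96°  ✓
  (0,4): δ = 12.96°  ✓
  (0,5): δ = 37.30°  ✓
  (0,6): δ = 93.26°  ·
  (0,7): δ = 136.65°  ·
  (1,2): δ = 136.47°  ·
  (1,3): δ = 107.66°  ·
  (1,4): δ = 68.67°  ✓
  (1,5): δ = 18.41°  ✓
  (1,6): δ = 37.55°  ✓
  (1,7): δ = 80.94°  ·
  (2,3): δ = 151.19°  ·
  (2,4): δ = 112.19°  ·
  (2,5): δ = 61.94°  ✓
  (2,6): δ = 5.98°  ✓
  (2,7): δ = 37.41°  ✓
  (3,4): δ = 141.00°  ·
  (3,5): δ = 90.75°  ·
  (3,6): δ = 34.79°  ✓
  (3,7): δ = 8.60°  ✓
  (4,5): δ = 129.74°  ·
  (4,6): δ = 73.78°  ·
  (4,7): δ = 30.39°  ✓
  (5,6): δ = 124.04°  ·
  (5,7): δ = 80.65°  ·
  (6,7): δ = 136.61°  ·
antipodal pairs: 12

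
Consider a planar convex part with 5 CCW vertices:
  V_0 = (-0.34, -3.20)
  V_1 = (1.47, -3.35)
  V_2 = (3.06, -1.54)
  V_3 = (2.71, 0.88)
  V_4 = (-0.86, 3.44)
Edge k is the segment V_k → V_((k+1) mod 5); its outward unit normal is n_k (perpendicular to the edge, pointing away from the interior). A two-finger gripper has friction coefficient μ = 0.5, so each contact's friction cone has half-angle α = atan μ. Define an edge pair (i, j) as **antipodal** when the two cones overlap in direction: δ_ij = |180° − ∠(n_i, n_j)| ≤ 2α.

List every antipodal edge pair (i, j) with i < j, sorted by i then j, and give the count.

count = 4; pairs: (0,3), (1,4), (2,4), (3,4)

α = atan 0.5 = 26.57°;  2α = 53.13°
n_0 = (-0.0826, -0.9966)
n_1 = (+0.7513, -0.6600)
n_2 = (+0.9897, +0.1431)
n_3 = (+0.5827, +0.8127)
n_4 = (-0.9969, -0.0781)
  (0,1): δ = 126.56°  ·
  (0,2): δ = 77.03°  ·
  (0,3): δ = 30.91°  ✓
  (0,4): δ = 99.22°  ·
  (1,2): δ = 130.47°  ·
  (1,3): δ = 84.35°  ·
  (1,4): δ = 45.78°  ✓
  (2,3): δ = 133.87°  ·
  (2,4): δ = 3.75°  ✓
  (3,4): δ = 49.88°  ✓
antipodal pairs: 4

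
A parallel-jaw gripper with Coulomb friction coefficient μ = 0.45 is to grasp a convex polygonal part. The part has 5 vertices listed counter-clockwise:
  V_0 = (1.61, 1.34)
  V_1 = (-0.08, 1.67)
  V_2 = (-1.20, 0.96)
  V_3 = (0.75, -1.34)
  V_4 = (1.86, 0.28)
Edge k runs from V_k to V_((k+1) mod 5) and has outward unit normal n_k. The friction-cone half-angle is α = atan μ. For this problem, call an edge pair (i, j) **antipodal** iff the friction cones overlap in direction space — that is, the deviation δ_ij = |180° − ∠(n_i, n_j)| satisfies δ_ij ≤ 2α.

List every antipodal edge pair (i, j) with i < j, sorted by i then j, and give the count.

count = 3; pairs: (0,2), (1,3), (2,4)

α = atan 0.45 = 24.23°;  2α = 48.46°
n_0 = (+0.1916, +0.9815)
n_1 = (-0.5354, +0.8446)
n_2 = (-0.7628, -0.6467)
n_3 = (+0.8249, -0.5652)
n_4 = (+0.9733, +0.2296)
  (0,1): δ = 136.58°  ·
  (0,2): δ = 38.66°  ✓
  (0,3): δ = 66.63°  ·
  (0,4): δ = 114.32°  ·
  (1,2): δ = 82.08°  ·
  (1,3): δ = 23.21°  ✓
  (1,4): δ = 70.90°  ·
  (2,3): δ = 74.71°  ·
  (2,4): δ = 27.02°  ✓
  (3,4): δ = 132.31°  ·
antipodal pairs: 3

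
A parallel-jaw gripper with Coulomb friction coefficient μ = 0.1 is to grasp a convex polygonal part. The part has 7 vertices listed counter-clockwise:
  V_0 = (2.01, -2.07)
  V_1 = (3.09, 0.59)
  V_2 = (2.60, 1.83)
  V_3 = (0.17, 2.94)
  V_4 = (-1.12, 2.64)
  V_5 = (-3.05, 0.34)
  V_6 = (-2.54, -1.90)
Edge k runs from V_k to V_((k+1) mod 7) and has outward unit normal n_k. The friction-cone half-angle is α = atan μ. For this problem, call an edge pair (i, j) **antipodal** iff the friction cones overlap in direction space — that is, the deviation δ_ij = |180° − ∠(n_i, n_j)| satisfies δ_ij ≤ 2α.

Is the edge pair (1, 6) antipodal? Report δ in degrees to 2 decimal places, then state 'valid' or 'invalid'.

α = atan 0.1 = 5.71°;  2α = 11.42°
edge 1: e_1 = (-0.49, +1.24);  n_1 = (+0.9300, +0.3675)
edge 6: e_6 = (+4.55, -0.17);  n_6 = (-0.0373, -0.9993)
∠(n_1, n_6) = 113.70°
δ = |180° − 113.70°| = 66.30°
66.30° > 2α = 11.42°  →  invalid

δ = 66.30°, invalid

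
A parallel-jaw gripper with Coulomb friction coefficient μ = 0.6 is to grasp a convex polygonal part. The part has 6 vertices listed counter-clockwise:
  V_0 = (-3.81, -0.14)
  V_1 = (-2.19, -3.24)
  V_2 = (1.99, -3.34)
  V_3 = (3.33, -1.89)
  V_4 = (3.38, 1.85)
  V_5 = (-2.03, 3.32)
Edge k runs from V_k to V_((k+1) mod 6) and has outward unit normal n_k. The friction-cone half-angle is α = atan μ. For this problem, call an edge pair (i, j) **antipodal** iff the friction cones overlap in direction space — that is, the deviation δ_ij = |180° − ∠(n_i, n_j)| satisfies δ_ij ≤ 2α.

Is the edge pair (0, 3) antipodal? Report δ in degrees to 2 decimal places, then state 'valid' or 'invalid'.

α = atan 0.6 = 30.96°;  2α = 61.93°
edge 0: e_0 = (+1.62, -3.10);  n_0 = (-0.8863, -0.4632)
edge 3: e_3 = (+0.05, +3.74);  n_3 = (+0.9999, -0.0134)
∠(n_0, n_3) = 151.64°
δ = |180° − 151.64°| = 28.36°
28.36° ≤ 2α = 61.93°  →  valid

δ = 28.36°, valid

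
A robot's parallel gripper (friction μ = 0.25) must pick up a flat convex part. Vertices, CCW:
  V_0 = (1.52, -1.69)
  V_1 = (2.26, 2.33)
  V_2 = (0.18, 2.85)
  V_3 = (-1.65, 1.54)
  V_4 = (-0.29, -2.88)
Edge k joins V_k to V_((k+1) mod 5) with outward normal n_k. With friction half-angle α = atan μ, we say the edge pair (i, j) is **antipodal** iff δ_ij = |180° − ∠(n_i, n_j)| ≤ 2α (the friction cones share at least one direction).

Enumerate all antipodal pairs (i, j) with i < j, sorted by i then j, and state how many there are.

α = atan 0.25 = 14.04°;  2α = 28.07°
n_0 = (+0.9835, -0.1810)
n_1 = (+0.2425, +0.9701)
n_2 = (-0.5821, +0.8131)
n_3 = (-0.9558, -0.2941)
n_4 = (+0.5494, -0.8356)
  (0,1): δ = 93.61°  ·
  (0,2): δ = 43.97°  ·
  (0,3): δ = 27.53°  ✓
  (0,4): δ = 133.75°  ·
  (1,2): δ = 130.37°  ·
  (1,3): δ = 58.86°  ·
  (1,4): δ = 47.36°  ·
  (2,3): δ = 108.49°  ·
  (2,4): δ = 2.27°  ✓
  (3,4): δ = 73.78°  ·
antipodal pairs: 2

count = 2; pairs: (0,3), (2,4)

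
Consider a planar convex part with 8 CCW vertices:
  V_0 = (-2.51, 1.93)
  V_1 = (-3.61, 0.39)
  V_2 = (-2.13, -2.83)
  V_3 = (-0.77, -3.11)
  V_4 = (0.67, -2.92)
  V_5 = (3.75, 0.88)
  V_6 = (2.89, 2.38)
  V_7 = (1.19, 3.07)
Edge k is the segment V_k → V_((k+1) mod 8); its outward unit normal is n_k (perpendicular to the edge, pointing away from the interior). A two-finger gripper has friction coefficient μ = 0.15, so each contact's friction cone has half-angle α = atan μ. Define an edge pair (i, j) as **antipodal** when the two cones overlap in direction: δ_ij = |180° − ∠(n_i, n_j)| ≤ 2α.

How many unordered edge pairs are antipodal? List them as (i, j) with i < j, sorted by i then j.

α = atan 0.15 = 8.53°;  2α = 17.06°
n_0 = (-0.8137, +0.5812)
n_1 = (-0.9086, -0.4176)
n_2 = (-0.2017, -0.9795)
n_3 = (+0.1308, -0.9914)
n_4 = (+0.7769, -0.6297)
n_5 = (+0.8675, +0.4974)
n_6 = (+0.3761, +0.9266)
n_7 = (-0.2944, +0.9557)
  (0,1): δ = 119.78°  ·
  (0,2): δ = 66.10°  ·
  (0,3): δ = 46.95°  ·
  (0,4): δ = 3.49°  ✓
  (0,5): δ = 65.36°  ·
  (0,6): δ = 103.45°  ·
  (0,7): δ = 142.66°  ·
  (1,2): δ = 126.32°  ·
  (1,3): δ = 107.17°  ·
  (1,4): δ = 63.71°  ·
  (1,5): δ = 5.14°  ✓
  (1,6): δ = 43.22°  ·
  (1,7): δ = 82.44°  ·
  (2,3): δ = 160.85°  ·
  (2,4): δ = 117.39°  ·
  (2,5): δ = 48.54°  ·
  (2,6): δ = 10.46°  ✓
  (2,7): δ = 28.76°  ·
  (3,4): δ = 136.54°  ·
  (3,5): δ = 67.69°  ·
  (3,6): δ = 29.61°  ·
  (3,7): δ = 9.61°  ✓
  (4,5): δ = 111.15°  ·
  (4,6): δ = 73.07°  ·
  (4,7): δ = 33.85°  ·
  (5,6): δ = 141.92°  ·
  (5,7): δ = 102.70°  ·
  (6,7): δ = 140.78°  ·
antipodal pairs: 4

count = 4; pairs: (0,4), (1,5), (2,6), (3,7)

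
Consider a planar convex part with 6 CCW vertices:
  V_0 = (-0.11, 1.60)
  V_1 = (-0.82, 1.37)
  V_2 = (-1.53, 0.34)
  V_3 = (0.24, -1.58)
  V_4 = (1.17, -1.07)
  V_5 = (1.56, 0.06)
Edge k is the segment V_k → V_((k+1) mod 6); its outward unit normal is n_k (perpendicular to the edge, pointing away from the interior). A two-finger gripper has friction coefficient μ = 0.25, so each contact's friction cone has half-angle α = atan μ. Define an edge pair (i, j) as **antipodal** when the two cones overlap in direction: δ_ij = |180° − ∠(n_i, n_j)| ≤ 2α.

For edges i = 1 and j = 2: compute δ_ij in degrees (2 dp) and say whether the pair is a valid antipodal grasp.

δ = 102.75°, invalid

α = atan 0.25 = 14.04°;  2α = 28.07°
edge 1: e_1 = (-0.71, -1.03);  n_1 = (-0.8233, +0.5675)
edge 2: e_2 = (+1.77, -1.92);  n_2 = (-0.7352, -0.6778)
∠(n_1, n_2) = 77.25°
δ = |180° − 77.25°| = 102.75°
102.75° > 2α = 28.07°  →  invalid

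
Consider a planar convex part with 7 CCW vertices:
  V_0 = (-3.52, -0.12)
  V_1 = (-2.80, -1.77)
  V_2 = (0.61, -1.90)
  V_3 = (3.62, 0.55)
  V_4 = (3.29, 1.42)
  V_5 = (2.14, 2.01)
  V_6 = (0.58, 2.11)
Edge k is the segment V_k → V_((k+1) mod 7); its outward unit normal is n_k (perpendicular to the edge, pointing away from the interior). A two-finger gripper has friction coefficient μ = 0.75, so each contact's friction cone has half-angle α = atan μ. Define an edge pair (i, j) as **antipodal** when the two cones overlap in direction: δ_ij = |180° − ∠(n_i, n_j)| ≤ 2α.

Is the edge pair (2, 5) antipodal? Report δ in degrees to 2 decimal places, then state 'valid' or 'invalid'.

α = atan 0.75 = 36.87°;  2α = 73.74°
edge 2: e_2 = (+3.01, +2.45);  n_2 = (+0.6313, -0.7756)
edge 5: e_5 = (-1.56, +0.10);  n_5 = (+0.0640, +0.9980)
∠(n_2, n_5) = 137.19°
δ = |180° − 137.19°| = 42.81°
42.81° ≤ 2α = 73.74°  →  valid

δ = 42.81°, valid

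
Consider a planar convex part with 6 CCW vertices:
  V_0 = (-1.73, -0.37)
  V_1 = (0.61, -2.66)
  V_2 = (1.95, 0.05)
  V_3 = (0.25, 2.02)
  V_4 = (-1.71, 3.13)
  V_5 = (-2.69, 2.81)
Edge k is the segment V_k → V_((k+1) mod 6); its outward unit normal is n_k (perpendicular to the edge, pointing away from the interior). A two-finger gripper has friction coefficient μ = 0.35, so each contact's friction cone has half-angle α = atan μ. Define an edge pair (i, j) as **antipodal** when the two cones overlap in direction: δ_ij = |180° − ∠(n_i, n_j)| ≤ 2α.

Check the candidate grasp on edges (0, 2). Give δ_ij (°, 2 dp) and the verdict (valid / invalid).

α = atan 0.35 = 19.29°;  2α = 38.58°
edge 0: e_0 = (+2.34, -2.29);  n_0 = (-0.6994, -0.7147)
edge 2: e_2 = (-1.70, +1.97);  n_2 = (+0.7571, +0.6533)
∠(n_0, n_2) = 175.17°
δ = |180° − 175.17°| = 4.83°
4.83° ≤ 2α = 38.58°  →  valid

δ = 4.83°, valid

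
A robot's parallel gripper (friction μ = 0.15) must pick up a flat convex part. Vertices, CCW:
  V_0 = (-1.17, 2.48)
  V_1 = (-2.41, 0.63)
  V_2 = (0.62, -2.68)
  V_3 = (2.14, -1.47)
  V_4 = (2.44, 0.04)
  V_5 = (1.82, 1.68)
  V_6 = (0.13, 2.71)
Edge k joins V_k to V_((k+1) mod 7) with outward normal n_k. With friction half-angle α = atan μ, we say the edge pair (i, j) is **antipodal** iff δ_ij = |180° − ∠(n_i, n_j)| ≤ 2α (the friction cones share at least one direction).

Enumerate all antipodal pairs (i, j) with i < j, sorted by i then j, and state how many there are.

α = atan 0.15 = 8.53°;  2α = 17.06°
n_0 = (-0.8307, +0.5568)
n_1 = (-0.7376, -0.6752)
n_2 = (+0.6228, -0.7824)
n_3 = (+0.9808, -0.1949)
n_4 = (+0.9354, +0.3536)
n_5 = (+0.5204, +0.8539)
n_6 = (-0.1742, +0.9847)
  (0,1): δ = 103.70°  ·
  (0,2): δ = 17.65°  ·
  (0,3): δ = 22.60°  ·
  (0,4): δ = 54.54°  ·
  (0,5): δ = 92.47°  ·
  (0,6): δ = 133.87°  ·
  (1,2): δ = 93.95°  ·
  (1,3): δ = 53.71°  ·
  (1,4): δ = 21.76°  ·
  (1,5): δ = 16.17°  ✓
  (1,6): δ = 57.56°  ·
  (2,3): δ = 139.76°  ·
  (2,4): δ = 107.81°  ·
  (2,5): δ = 69.88°  ·
  (2,6): δ = 28.49°  ·
  (3,4): δ = 148.05°  ·
  (3,5): δ = 110.12°  ·
  (3,6): δ = 68.73°  ·
  (4,5): δ = 142.07°  ·
  (4,6): δ = 100.68°  ·
  (5,6): δ = 138.61°  ·
antipodal pairs: 1

count = 1; pairs: (1,5)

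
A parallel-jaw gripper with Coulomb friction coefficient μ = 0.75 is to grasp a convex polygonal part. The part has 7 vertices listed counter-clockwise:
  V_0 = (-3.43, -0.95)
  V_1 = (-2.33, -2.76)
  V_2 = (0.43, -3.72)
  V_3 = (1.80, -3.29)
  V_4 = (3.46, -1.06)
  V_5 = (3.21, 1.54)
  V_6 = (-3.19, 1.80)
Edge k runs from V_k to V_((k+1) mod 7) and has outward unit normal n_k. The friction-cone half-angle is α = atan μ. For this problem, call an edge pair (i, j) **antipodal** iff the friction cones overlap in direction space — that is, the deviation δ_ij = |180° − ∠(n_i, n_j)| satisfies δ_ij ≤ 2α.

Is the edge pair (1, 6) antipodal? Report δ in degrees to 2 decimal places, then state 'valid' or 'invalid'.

α = atan 0.75 = 36.87°;  2α = 73.74°
edge 1: e_1 = (+2.76, -0.96);  n_1 = (-0.3285, -0.9445)
edge 6: e_6 = (-0.24, -2.75);  n_6 = (-0.9962, +0.0869)
∠(n_1, n_6) = 75.81°
δ = |180° − 75.81°| = 104.19°
104.19° > 2α = 73.74°  →  invalid

δ = 104.19°, invalid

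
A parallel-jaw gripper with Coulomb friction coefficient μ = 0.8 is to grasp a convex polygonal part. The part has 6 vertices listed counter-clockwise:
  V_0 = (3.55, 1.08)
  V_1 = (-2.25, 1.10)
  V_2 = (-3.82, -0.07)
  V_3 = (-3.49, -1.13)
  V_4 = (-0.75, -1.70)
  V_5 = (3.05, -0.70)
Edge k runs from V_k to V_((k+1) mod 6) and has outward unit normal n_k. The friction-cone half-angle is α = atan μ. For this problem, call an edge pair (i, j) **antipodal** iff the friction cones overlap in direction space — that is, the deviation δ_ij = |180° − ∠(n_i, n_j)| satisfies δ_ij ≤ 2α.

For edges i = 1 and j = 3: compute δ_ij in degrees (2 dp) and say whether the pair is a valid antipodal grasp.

α = atan 0.8 = 38.66°;  2α = 77.32°
edge 1: e_1 = (-1.57, -1.17);  n_1 = (-0.5975, +0.8018)
edge 3: e_3 = (+2.74, -0.57);  n_3 = (-0.2037, -0.9790)
∠(n_1, n_3) = 131.55°
δ = |180° − 131.55°| = 48.45°
48.45° ≤ 2α = 77.32°  →  valid

δ = 48.45°, valid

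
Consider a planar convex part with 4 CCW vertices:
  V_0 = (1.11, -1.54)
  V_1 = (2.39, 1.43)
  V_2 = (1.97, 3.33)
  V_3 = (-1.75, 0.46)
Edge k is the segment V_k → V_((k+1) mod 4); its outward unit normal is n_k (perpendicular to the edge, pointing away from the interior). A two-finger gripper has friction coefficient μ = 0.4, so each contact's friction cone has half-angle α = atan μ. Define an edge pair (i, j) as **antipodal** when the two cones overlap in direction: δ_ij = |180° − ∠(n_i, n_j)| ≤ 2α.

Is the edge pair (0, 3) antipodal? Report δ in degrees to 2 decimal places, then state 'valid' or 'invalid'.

α = atan 0.4 = 21.80°;  2α = 43.60°
edge 0: e_0 = (+1.28, +2.97);  n_0 = (+0.9183, -0.3958)
edge 3: e_3 = (+2.86, -2.00);  n_3 = (-0.5731, -0.8195)
∠(n_0, n_3) = 101.65°
δ = |180° − 101.65°| = 78.35°
78.35° > 2α = 43.60°  →  invalid

δ = 78.35°, invalid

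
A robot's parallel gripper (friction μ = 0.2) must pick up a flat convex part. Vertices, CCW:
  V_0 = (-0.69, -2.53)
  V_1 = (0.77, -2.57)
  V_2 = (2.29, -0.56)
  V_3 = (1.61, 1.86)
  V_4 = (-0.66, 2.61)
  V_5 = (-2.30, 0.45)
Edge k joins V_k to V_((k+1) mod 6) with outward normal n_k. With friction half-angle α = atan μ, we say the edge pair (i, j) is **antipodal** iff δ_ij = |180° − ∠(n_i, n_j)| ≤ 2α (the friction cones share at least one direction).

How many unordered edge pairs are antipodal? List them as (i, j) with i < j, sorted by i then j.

α = atan 0.2 = 11.31°;  2α = 22.62°
n_0 = (-0.0274, -0.9996)
n_1 = (+0.7976, -0.6032)
n_2 = (+0.9627, +0.2705)
n_3 = (+0.3137, +0.9495)
n_4 = (-0.7964, +0.6047)
n_5 = (-0.8798, -0.4753)
  (0,1): δ = 125.53°  ·
  (0,2): δ = 72.74°  ·
  (0,3): δ = 16.71°  ✓
  (0,4): δ = 54.36°  ·
  (0,5): δ = 119.95°  ·
  (1,2): δ = 127.21°  ·
  (1,3): δ = 71.19°  ·
  (1,4): δ = 0.11°  ✓
  (1,5): δ = 65.48°  ·
  (2,3): δ = 123.98°  ·
  (2,4): δ = 52.90°  ·
  (2,5): δ = 12.69°  ✓
  (3,4): δ = 108.92°  ·
  (3,5): δ = 43.34°  ·
  (4,5): δ = 114.41°  ·
antipodal pairs: 3

count = 3; pairs: (0,3), (1,4), (2,5)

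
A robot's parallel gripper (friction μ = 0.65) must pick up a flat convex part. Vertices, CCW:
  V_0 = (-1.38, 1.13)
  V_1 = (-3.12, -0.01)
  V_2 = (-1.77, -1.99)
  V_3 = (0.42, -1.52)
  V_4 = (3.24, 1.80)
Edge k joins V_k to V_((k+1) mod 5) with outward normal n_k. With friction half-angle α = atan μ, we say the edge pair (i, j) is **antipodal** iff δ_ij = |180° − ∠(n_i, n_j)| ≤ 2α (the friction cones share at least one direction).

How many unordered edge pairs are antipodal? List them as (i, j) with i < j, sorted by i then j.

α = atan 0.65 = 33.02°;  2α = 66.05°
n_0 = (-0.5480, +0.8365)
n_1 = (-0.8262, -0.5633)
n_2 = (+0.2098, -0.9777)
n_3 = (+0.7622, -0.6474)
n_4 = (-0.1435, +0.9896)
  (0,1): δ = 88.94°  ·
  (0,2): δ = 21.12°  ✓
  (0,3): δ = 16.42°  ✓
  (0,4): δ = 155.02°  ·
  (1,2): δ = 112.17°  ·
  (1,3): δ = 74.63°  ·
  (1,4): δ = 63.96°  ✓
  (2,3): δ = 142.46°  ·
  (2,4): δ = 3.86°  ✓
  (3,4): δ = 41.40°  ✓
antipodal pairs: 5

count = 5; pairs: (0,2), (0,3), (1,4), (2,4), (3,4)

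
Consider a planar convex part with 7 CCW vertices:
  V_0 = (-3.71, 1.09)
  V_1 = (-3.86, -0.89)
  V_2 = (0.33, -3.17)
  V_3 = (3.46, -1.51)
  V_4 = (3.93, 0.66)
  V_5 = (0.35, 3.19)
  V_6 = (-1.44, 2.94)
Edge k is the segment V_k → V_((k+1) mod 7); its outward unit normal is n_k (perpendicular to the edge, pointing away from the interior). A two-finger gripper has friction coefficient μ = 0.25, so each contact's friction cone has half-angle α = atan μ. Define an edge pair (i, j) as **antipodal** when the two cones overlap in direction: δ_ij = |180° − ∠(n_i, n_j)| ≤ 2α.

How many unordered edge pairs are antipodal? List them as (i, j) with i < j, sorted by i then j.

α = atan 0.25 = 14.04°;  2α = 28.07°
n_0 = (-0.9971, +0.0755)
n_1 = (-0.4780, -0.8784)
n_2 = (+0.4685, -0.8834)
n_3 = (+0.9773, -0.2117)
n_4 = (+0.5771, +0.8167)
n_5 = (-0.1383, +0.9904)
n_6 = (-0.6317, +0.7752)
  (0,1): δ = 114.22°  ·
  (0,2): δ = 57.73°  ·
  (0,3): δ = 7.89°  ✓
  (0,4): δ = 59.08°  ·
  (0,5): δ = 102.28°  ·
  (0,6): δ = 133.51°  ·
  (1,2): δ = 123.51°  ·
  (1,3): δ = 73.67°  ·
  (1,4): δ = 6.70°  ✓
  (1,5): δ = 36.50°  ·
  (1,6): δ = 67.73°  ·
  (2,3): δ = 130.16°  ·
  (2,4): δ = 63.19°  ·
  (2,5): δ = 19.99°  ✓
  (2,6): δ = 11.24°  ✓
  (3,4): δ = 113.03°  ·
  (3,5): δ = 69.83°  ·
  (3,6): δ = 38.60°  ·
  (4,5): δ = 136.80°  ·
  (4,6): δ = 105.57°  ·
  (5,6): δ = 148.77°  ·
antipodal pairs: 4

count = 4; pairs: (0,3), (1,4), (2,5), (2,6)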